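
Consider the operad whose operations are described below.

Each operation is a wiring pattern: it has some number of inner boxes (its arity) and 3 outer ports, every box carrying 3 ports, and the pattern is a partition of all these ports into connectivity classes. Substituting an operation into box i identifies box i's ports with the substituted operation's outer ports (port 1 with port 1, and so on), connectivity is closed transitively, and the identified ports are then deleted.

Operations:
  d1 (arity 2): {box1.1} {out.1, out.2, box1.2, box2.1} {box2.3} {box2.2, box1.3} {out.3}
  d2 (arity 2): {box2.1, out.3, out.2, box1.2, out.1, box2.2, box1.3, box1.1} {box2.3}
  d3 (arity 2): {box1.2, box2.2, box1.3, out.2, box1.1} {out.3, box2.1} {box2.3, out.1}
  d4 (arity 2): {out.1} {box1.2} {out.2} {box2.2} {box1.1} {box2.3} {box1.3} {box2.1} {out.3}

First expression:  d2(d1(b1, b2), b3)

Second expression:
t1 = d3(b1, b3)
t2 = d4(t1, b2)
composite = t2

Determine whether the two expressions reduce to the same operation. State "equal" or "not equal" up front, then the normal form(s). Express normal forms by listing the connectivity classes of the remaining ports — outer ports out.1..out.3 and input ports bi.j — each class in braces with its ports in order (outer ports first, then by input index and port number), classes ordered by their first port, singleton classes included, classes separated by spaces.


The first composite normalizes to {out.1, out.2, out.3, b1.2, b2.1, b3.1, b3.2} {b1.1} {b1.3, b2.2} {b2.3} {b3.3}
The second composite normalizes to {out.1} {out.2} {out.3} {b1.1, b1.2, b1.3, b3.2} {b2.1} {b2.2} {b2.3} {b3.1} {b3.3}
The forms do not match — not equal.

not equal; first: {out.1, out.2, out.3, b1.2, b2.1, b3.1, b3.2} {b1.1} {b1.3, b2.2} {b2.3} {b3.3}; second: {out.1} {out.2} {out.3} {b1.1, b1.2, b1.3, b3.2} {b2.1} {b2.2} {b2.3} {b3.1} {b3.3}


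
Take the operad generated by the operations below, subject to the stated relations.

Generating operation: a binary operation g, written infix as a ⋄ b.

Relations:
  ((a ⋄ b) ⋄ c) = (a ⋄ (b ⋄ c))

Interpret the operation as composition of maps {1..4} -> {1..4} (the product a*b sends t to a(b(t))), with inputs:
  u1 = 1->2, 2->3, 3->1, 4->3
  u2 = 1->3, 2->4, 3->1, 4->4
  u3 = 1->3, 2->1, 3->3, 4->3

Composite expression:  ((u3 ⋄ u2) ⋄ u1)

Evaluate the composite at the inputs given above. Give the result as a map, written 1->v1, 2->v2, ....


1->3, 2->3, 3->3, 4->3

(u3 ⋄ u2) = 1->3, 2->3, 3->3, 4->3
((u3 ⋄ u2) ⋄ u1) = 1->3, 2->3, 3->3, 4->3


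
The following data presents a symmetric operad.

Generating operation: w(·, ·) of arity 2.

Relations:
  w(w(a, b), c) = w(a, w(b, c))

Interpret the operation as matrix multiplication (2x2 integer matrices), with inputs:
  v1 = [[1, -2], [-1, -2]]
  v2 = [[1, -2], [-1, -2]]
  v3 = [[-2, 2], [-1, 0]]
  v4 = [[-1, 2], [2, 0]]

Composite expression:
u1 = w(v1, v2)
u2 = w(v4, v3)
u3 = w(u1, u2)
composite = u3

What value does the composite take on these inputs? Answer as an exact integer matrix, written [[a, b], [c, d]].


[[-8, 2], [-24, 22]]


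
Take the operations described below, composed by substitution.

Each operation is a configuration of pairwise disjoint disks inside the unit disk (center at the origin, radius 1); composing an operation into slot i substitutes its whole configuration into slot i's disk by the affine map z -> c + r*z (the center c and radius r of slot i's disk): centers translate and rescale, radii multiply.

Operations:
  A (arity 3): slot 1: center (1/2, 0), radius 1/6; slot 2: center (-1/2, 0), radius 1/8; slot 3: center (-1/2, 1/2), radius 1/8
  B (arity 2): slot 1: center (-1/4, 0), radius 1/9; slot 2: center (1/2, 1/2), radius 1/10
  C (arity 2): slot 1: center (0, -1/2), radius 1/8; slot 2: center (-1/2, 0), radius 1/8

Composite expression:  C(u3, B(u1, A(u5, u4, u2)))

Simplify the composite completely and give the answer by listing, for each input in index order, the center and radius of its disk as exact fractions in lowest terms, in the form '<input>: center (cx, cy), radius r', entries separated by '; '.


u1: center (-17/32, 0), radius 1/72; u2: center (-71/160, 11/160), radius 1/640; u3: center (0, -1/2), radius 1/8; u4: center (-71/160, 1/16), radius 1/640; u5: center (-69/160, 1/16), radius 1/480


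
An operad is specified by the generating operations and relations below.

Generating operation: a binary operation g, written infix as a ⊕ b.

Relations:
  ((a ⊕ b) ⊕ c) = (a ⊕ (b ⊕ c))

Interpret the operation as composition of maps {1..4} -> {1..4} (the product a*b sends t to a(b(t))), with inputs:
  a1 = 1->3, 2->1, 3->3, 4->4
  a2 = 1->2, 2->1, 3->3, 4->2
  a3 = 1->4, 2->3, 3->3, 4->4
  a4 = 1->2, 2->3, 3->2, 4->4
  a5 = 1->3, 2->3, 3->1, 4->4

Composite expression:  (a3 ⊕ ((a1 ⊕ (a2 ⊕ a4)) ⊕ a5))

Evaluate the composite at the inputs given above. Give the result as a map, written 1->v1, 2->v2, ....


(a2 ⊕ a4) = 1->1, 2->3, 3->1, 4->2
(a1 ⊕ (a2 ⊕ a4)) = 1->3, 2->3, 3->3, 4->1
((a1 ⊕ (a2 ⊕ a4)) ⊕ a5) = 1->3, 2->3, 3->3, 4->1
(a3 ⊕ ((a1 ⊕ (a2 ⊕ a4)) ⊕ a5)) = 1->3, 2->3, 3->3, 4->4

1->3, 2->3, 3->3, 4->4


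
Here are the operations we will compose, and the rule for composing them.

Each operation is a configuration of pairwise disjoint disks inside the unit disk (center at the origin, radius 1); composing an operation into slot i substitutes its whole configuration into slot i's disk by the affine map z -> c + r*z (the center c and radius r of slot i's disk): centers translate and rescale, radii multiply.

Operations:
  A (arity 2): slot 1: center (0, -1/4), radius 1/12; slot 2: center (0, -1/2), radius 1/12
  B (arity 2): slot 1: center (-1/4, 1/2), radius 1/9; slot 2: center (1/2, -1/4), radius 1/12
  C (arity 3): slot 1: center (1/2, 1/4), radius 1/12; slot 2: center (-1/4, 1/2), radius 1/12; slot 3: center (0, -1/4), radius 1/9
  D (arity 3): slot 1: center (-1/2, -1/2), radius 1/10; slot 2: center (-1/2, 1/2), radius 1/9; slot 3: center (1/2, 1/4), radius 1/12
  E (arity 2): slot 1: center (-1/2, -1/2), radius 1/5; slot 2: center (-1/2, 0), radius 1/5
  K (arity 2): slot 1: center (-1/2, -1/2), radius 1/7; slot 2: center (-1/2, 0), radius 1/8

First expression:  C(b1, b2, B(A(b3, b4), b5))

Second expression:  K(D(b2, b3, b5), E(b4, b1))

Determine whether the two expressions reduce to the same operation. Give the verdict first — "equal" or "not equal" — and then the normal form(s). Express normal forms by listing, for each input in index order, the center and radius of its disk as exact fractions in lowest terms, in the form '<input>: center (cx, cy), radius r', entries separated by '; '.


In normal form, the first expression is b1: center (1/2, 1/4), radius 1/12; b2: center (-1/4, 1/2), radius 1/12; b3: center (-1/36, -16/81), radius 1/972; b4: center (-1/36, -65/324), radius 1/972; b5: center (1/18, -5/18), radius 1/108
In normal form, the second expression is b1: center (-9/16, 0), radius 1/40; b2: center (-4/7, -4/7), radius 1/70; b3: center (-4/7, -3/7), radius 1/63; b4: center (-9/16, -1/16), radius 1/40; b5: center (-3/7, -13/28), radius 1/84
No match — not equal.

not equal: they reduce to b1: center (1/2, 1/4), radius 1/12; b2: center (-1/4, 1/2), radius 1/12; b3: center (-1/36, -16/81), radius 1/972; b4: center (-1/36, -65/324), radius 1/972; b5: center (1/18, -5/18), radius 1/108 and b1: center (-9/16, 0), radius 1/40; b2: center (-4/7, -4/7), radius 1/70; b3: center (-4/7, -3/7), radius 1/63; b4: center (-9/16, -1/16), radius 1/40; b5: center (-3/7, -13/28), radius 1/84


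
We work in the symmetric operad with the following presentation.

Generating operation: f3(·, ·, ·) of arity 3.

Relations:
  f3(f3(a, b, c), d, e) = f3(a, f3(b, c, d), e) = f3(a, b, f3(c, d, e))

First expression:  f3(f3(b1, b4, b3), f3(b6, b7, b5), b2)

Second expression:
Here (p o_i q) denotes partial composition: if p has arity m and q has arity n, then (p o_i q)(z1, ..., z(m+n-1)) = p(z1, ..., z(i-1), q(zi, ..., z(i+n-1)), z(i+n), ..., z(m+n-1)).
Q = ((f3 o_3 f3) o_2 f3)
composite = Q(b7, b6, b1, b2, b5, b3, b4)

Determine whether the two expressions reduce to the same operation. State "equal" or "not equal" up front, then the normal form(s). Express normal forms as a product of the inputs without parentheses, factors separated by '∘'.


not equal; first: b1 ∘ b4 ∘ b3 ∘ b6 ∘ b7 ∘ b5 ∘ b2; second: b7 ∘ b6 ∘ b1 ∘ b2 ∘ b5 ∘ b3 ∘ b4


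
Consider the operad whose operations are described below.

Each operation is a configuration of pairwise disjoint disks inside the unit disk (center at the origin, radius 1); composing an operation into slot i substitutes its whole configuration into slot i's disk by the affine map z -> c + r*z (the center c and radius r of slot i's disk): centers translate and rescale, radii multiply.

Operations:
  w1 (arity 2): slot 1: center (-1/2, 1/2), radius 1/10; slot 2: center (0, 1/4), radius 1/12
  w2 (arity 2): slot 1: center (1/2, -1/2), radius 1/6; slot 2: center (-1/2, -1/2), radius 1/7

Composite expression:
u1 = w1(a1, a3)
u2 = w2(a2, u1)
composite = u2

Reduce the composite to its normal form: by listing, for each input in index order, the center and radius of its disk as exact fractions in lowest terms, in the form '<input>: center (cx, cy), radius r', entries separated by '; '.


Affine substitution under w2: radii multiply and a-centers shift.
input a2: composing its 1 substitution step yields center (1/2, -1/2), radius 1/6
input a1: composing its 2 substitution steps yields center (-4/7, -3/7), radius 1/70
input a3: composing its 2 substitution steps yields center (-1/2, -13/28), radius 1/84

a1: center (-4/7, -3/7), radius 1/70; a2: center (1/2, -1/2), radius 1/6; a3: center (-1/2, -13/28), radius 1/84


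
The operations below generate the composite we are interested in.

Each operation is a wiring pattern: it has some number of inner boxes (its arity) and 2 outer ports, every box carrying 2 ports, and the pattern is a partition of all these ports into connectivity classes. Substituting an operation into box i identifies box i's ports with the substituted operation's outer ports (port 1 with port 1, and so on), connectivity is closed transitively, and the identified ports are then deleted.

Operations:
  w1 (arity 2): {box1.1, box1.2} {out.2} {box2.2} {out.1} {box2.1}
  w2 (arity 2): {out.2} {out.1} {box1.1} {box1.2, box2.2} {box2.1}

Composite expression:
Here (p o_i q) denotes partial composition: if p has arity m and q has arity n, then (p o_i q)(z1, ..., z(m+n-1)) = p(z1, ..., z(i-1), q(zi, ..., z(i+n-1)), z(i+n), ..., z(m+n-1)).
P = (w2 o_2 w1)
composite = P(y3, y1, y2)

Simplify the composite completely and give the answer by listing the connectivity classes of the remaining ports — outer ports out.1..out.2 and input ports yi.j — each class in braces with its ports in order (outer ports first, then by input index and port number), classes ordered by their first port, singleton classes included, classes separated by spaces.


{out.1} {out.2} {y1.1, y1.2} {y2.1} {y2.2} {y3.1} {y3.2}

Connectivity passes through glued w2-boundaries; trace each wire chain.
through w1, on inputs (y1, y2): {out.1} {out.2} {y1.1, y1.2} {y2.1} {y2.2} (out.j = stage outer ports)
through w2, on inputs (y3, y1, y2): {out.1} {out.2} {y1.1, y1.2} {y2.1} {y2.2} {y3.1} {y3.2} (out.j = stage outer ports)


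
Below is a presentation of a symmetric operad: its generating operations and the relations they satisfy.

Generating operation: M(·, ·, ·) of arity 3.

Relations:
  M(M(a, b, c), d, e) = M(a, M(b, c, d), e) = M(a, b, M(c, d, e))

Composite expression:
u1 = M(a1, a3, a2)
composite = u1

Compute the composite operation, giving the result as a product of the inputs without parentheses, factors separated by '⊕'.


The M-tree's shape is irrelevant; the a-reading-order decides.
M(a1, a3, a2) linearizes to a1 ⊕ a3 ⊕ a2

a1 ⊕ a3 ⊕ a2


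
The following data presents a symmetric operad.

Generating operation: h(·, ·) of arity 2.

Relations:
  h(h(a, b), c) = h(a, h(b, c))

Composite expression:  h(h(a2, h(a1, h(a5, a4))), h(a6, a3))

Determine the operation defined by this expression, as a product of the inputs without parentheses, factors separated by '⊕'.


a2 ⊕ a1 ⊕ a5 ⊕ a4 ⊕ a6 ⊕ a3

The h-tree's shape is irrelevant; the a-reading-order decides.
h(a5, a4) spells out as a5 ⊕ a4
h(a1, h(a5, a4)) spells out as a1 ⊕ a5 ⊕ a4
h(a2, h(a1, h(a5, a4))) spells out as a2 ⊕ a1 ⊕ a5 ⊕ a4
h(a6, a3) spells out as a6 ⊕ a3
h(h(a2, h(a1, h(a5, a4))), h(a6, a3)) spells out as a2 ⊕ a1 ⊕ a5 ⊕ a4 ⊕ a6 ⊕ a3


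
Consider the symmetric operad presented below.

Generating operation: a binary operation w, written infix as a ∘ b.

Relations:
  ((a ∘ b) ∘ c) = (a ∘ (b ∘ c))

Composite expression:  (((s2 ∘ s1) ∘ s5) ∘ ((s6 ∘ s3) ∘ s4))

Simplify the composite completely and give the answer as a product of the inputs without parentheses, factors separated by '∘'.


s2 ∘ s1 ∘ s5 ∘ s6 ∘ s3 ∘ s4

All parenthesizations of w agree; list the s-inputs left to right.
(s2 ∘ s1) flattens to s2 ∘ s1
((s2 ∘ s1) ∘ s5) flattens to s2 ∘ s1 ∘ s5
(s6 ∘ s3) flattens to s6 ∘ s3
((s6 ∘ s3) ∘ s4) flattens to s6 ∘ s3 ∘ s4
(((s2 ∘ s1) ∘ s5) ∘ ((s6 ∘ s3) ∘ s4)) flattens to s2 ∘ s1 ∘ s5 ∘ s6 ∘ s3 ∘ s4


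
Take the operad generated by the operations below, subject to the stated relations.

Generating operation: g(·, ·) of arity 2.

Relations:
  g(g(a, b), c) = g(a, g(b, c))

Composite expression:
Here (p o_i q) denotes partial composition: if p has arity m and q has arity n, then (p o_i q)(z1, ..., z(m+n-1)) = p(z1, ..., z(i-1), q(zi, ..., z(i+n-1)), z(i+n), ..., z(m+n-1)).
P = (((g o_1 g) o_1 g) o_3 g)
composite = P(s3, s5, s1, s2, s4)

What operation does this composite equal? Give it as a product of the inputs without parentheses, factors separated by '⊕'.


s3 ⊕ s5 ⊕ s1 ⊕ s2 ⊕ s4

Key point: g is associative — brackets drop, the s-order remains.
g(s3, s5) flattens to s3 ⊕ s5
g(s1, s2) flattens to s1 ⊕ s2
g(g(s3, s5), g(s1, s2)) flattens to s3 ⊕ s5 ⊕ s1 ⊕ s2
g(g(g(s3, s5), g(s1, s2)), s4) flattens to s3 ⊕ s5 ⊕ s1 ⊕ s2 ⊕ s4


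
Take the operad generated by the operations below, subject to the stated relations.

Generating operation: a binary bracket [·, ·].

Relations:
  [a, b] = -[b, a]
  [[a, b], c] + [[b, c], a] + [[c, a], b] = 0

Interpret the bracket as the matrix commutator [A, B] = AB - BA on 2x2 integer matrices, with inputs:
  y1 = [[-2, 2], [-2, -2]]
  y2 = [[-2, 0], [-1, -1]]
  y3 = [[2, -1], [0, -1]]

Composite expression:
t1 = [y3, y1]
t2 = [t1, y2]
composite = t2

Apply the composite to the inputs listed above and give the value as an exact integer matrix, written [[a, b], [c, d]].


[[-6, 6], [-2, 6]]

[y3, y1] = [[2, 6], [6, -2]]
[[y3, y1], y2] = [[-6, 6], [-2, 6]]


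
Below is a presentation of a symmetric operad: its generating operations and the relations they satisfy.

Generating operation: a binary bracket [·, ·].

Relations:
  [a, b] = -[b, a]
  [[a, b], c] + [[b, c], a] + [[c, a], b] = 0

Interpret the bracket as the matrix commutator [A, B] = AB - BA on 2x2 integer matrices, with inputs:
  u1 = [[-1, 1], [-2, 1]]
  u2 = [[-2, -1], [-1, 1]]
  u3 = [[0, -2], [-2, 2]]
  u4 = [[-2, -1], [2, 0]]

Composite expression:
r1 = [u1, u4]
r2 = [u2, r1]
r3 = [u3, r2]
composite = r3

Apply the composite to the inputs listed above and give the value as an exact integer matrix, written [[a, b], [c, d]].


[[-72, 8], [64, 72]]

[u1, u4] = [[0, 4], [8, 0]]
[u2, [u1, u4]] = [[-4, -12], [24, 4]]
[u3, [u2, [u1, u4]]] = [[-72, 8], [64, 72]]


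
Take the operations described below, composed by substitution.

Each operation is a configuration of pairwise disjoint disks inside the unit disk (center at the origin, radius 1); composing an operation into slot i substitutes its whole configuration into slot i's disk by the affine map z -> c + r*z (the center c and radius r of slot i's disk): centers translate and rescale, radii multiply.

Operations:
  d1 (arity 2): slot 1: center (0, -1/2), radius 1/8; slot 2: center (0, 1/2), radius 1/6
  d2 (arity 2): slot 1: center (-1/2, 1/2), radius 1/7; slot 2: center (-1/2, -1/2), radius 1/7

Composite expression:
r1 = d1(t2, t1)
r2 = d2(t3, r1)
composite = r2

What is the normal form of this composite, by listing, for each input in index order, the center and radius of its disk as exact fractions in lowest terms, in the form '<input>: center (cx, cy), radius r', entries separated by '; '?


t1: center (-1/2, -3/7), radius 1/42; t2: center (-1/2, -4/7), radius 1/56; t3: center (-1/2, 1/2), radius 1/7


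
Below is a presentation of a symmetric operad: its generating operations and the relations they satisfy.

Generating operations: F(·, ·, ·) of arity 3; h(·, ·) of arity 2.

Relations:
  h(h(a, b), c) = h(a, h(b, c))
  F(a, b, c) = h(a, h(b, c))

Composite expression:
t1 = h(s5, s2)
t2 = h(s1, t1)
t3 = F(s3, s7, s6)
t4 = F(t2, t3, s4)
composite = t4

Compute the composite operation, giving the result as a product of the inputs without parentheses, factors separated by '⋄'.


All parenthesizations of F agree; list the s-inputs left to right.
h(s5, s2) linearizes to s5 ⋄ s2
h(s1, h(s5, s2)) linearizes to s1 ⋄ s5 ⋄ s2
F(s3, s7, s6) linearizes to s3 ⋄ s7 ⋄ s6
F(h(s1, h(s5, s2)), F(s3, s7, s6), s4) linearizes to s1 ⋄ s5 ⋄ s2 ⋄ s3 ⋄ s7 ⋄ s6 ⋄ s4

s1 ⋄ s5 ⋄ s2 ⋄ s3 ⋄ s7 ⋄ s6 ⋄ s4


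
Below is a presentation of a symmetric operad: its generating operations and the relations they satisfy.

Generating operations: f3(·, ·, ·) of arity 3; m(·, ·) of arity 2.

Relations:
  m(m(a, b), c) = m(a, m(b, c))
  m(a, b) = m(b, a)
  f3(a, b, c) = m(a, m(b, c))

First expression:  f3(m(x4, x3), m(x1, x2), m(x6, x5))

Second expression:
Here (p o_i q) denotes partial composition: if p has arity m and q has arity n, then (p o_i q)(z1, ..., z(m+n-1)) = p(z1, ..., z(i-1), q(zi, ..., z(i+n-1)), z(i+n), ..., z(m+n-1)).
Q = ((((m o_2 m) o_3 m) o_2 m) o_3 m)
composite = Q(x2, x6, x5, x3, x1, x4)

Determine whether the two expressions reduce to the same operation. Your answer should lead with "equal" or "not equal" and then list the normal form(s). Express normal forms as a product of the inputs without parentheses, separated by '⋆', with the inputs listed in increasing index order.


equal; the common form is x1 ⋆ x2 ⋆ x3 ⋆ x4 ⋆ x5 ⋆ x6

The first expression, normalized: x1 ⋆ x2 ⋆ x3 ⋆ x4 ⋆ x5 ⋆ x6
The second expression, normalized: x1 ⋆ x2 ⋆ x3 ⋆ x4 ⋆ x5 ⋆ x6
The forms coincide; equal.


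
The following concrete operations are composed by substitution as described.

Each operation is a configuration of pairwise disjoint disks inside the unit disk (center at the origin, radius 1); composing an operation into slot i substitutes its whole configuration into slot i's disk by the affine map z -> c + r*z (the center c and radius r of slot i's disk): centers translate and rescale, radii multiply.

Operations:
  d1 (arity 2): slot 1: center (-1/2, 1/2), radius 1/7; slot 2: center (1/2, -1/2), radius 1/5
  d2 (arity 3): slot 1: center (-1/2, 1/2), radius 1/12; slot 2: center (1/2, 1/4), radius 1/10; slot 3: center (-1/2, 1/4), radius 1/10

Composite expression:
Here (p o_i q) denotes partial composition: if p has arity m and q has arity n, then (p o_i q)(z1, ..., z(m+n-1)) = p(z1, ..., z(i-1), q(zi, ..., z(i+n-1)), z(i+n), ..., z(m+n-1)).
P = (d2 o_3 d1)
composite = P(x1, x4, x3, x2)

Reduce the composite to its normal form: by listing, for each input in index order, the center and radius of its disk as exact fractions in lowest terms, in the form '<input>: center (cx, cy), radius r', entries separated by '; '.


x1: center (-1/2, 1/2), radius 1/12; x2: center (-9/20, 1/5), radius 1/50; x3: center (-11/20, 3/10), radius 1/70; x4: center (1/2, 1/4), radius 1/10

Follow each x-input down from d2: c' goes to c + r*c', radius to r*r'.
tracing x1 down its 1-map path: center (-1/2, 1/2), radius 1/12
tracing x4 down its 1-map path: center (1/2, 1/4), radius 1/10
tracing x3 down its 2-map path: center (-11/20, 3/10), radius 1/70
tracing x2 down its 2-map path: center (-9/20, 1/5), radius 1/50


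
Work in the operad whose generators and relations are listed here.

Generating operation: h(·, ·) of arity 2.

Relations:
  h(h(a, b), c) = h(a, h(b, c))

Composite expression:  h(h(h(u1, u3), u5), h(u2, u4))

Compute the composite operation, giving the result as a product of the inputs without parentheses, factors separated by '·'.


Key point: h is associative — brackets drop, the u-order remains.
h(u1, u3) collapses to u1 · u3
h(h(u1, u3), u5) collapses to u1 · u3 · u5
h(u2, u4) collapses to u2 · u4
h(h(h(u1, u3), u5), h(u2, u4)) collapses to u1 · u3 · u5 · u2 · u4

u1 · u3 · u5 · u2 · u4


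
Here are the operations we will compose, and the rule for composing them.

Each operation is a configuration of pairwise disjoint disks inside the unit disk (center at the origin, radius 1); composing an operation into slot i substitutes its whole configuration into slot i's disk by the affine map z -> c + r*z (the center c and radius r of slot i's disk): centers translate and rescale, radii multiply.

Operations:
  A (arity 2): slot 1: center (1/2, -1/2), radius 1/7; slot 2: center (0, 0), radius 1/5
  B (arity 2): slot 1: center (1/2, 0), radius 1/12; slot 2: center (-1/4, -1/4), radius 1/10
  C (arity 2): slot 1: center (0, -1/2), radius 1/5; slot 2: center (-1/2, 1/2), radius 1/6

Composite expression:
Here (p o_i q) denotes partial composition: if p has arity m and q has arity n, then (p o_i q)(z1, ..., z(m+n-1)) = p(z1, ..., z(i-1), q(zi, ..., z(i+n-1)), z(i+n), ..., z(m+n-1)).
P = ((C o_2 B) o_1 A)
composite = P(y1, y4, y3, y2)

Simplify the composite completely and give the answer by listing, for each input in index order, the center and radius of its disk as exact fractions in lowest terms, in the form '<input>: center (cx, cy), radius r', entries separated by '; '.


y1: center (1/10, -3/5), radius 1/35; y2: center (-13/24, 11/24), radius 1/60; y3: center (-5/12, 1/2), radius 1/72; y4: center (0, -1/2), radius 1/25

Follow each y-input down from C: c' goes to c + r*c', radius to r*r'.
input y1: applying the 2 nested substitutions gives center (1/10, -3/5), radius 1/35
input y4: applying the 2 nested substitutions gives center (0, -1/2), radius 1/25
input y3: applying the 2 nested substitutions gives center (-5/12, 1/2), radius 1/72
input y2: applying the 2 nested substitutions gives center (-13/24, 11/24), radius 1/60


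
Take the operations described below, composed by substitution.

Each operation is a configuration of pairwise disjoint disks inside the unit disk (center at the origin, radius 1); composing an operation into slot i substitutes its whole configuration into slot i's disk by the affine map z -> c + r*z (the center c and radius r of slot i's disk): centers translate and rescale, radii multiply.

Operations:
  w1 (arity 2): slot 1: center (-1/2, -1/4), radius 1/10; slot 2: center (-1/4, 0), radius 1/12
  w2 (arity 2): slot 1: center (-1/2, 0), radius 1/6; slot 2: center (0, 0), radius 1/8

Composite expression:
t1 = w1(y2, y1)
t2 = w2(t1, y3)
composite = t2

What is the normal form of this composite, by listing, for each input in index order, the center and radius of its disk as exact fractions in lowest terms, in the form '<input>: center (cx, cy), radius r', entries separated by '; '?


y1: center (-13/24, 0), radius 1/72; y2: center (-7/12, -1/24), radius 1/60; y3: center (0, 0), radius 1/8

Only the slot chain above each y matters under w2; compose those maps.
y2: after 2 affine steps, its disk has center (-7/12, -1/24), radius 1/60
y1: after 2 affine steps, its disk has center (-13/24, 0), radius 1/72
y3: after 1 affine step, its disk has center (0, 0), radius 1/8


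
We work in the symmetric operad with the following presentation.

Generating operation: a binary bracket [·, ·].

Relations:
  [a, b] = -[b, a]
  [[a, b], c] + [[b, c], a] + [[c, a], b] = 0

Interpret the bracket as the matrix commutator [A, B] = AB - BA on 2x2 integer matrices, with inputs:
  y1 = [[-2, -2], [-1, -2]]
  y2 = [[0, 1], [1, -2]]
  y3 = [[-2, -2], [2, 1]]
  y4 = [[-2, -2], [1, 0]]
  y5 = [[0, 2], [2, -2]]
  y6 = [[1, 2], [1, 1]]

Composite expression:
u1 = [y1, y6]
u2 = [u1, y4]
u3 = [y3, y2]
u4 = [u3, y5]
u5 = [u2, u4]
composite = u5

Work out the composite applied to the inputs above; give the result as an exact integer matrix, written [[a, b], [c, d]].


[y1, y6] = [[0, 0], [0, 0]]
[[y1, y6], y4] = [[0, 0], [0, 0]]
[y3, y2] = [[-4, 1], [7, 4]]
[[y3, y2], y5] = [[-12, -18], [30, 12]]
[[[y1, y6], y4], [[y3, y2], y5]] = [[0, 0], [0, 0]]

[[0, 0], [0, 0]]


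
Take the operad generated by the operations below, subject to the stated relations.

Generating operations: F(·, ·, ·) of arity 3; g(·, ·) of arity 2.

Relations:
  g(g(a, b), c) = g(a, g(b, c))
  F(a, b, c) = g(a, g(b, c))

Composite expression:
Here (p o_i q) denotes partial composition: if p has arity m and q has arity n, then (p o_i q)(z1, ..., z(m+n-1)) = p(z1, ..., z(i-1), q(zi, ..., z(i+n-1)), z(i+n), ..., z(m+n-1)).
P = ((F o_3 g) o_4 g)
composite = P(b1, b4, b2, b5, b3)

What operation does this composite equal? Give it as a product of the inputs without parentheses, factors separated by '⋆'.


b1 ⋆ b4 ⋆ b2 ⋆ b5 ⋆ b3

Key point: F is associative — brackets drop, the b-order remains.
g(b5, b3) collapses to b5 ⋆ b3
g(b2, g(b5, b3)) collapses to b2 ⋆ b5 ⋆ b3
F(b1, b4, g(b2, g(b5, b3))) collapses to b1 ⋆ b4 ⋆ b2 ⋆ b5 ⋆ b3


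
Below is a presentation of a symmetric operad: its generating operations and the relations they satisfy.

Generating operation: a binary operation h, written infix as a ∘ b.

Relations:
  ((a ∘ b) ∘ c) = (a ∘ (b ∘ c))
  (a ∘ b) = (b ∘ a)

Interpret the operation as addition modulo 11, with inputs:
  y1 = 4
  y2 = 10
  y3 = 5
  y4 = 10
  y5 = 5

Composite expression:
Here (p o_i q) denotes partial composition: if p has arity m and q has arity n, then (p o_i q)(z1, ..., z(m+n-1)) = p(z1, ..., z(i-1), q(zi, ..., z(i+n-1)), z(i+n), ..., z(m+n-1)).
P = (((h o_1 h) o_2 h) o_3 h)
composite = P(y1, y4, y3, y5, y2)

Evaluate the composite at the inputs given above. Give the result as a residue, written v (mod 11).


(y3 ∘ y5) = 10
(y4 ∘ (y3 ∘ y5)) = 9
(y1 ∘ (y4 ∘ (y3 ∘ y5))) = 2
((y1 ∘ (y4 ∘ (y3 ∘ y5))) ∘ y2) = 1

1 (mod 11)


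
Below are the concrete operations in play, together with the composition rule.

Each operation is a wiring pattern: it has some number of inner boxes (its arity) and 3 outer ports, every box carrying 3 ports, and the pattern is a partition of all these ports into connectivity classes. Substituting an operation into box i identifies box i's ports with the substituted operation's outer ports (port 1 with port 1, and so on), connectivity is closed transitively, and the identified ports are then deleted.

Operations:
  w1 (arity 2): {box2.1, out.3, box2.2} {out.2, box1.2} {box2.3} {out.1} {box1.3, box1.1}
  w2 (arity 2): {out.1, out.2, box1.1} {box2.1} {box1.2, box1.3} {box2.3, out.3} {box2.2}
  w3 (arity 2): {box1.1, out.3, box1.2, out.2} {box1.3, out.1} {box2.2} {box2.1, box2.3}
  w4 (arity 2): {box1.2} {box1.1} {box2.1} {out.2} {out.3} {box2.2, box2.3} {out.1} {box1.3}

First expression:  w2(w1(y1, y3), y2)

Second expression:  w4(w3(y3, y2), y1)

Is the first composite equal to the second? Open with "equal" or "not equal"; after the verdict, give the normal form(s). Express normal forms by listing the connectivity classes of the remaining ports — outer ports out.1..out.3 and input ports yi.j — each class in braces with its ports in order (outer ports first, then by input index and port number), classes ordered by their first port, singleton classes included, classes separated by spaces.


not equal — first {out.1, out.2} {out.3, y2.3} {y1.1, y1.3} {y1.2, y3.1, y3.2} {y2.1} {y2.2} {y3.3}, second {out.1} {out.2} {out.3} {y1.1} {y1.2, y1.3} {y2.1, y2.3} {y2.2} {y3.1, y3.2} {y3.3}

The first expression, normalized: {out.1, out.2} {out.3, y2.3} {y1.1, y1.3} {y1.2, y3.1, y3.2} {y2.1} {y2.2} {y3.3}
The second expression, normalized: {out.1} {out.2} {out.3} {y1.1} {y1.2, y1.3} {y2.1, y2.3} {y2.2} {y3.1, y3.2} {y3.3}
No match — not equal.


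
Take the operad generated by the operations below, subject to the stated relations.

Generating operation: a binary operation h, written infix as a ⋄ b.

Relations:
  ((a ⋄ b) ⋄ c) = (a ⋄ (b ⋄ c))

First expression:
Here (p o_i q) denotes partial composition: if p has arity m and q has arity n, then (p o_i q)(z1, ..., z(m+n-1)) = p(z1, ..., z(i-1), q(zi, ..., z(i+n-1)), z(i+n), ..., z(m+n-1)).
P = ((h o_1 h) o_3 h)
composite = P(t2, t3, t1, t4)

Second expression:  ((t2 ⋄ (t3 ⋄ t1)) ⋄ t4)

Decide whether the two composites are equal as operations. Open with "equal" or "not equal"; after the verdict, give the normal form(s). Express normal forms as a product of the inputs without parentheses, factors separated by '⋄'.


equal; the common form is t2 ⋄ t3 ⋄ t1 ⋄ t4


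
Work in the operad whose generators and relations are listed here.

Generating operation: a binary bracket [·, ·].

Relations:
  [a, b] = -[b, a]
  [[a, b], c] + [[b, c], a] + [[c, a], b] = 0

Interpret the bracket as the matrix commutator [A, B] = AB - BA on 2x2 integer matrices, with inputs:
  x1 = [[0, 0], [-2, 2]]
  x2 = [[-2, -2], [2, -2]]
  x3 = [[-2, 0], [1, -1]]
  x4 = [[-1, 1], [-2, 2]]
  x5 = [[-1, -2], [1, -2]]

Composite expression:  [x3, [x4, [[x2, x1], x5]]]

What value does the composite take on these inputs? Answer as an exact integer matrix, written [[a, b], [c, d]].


[[-60, -60], [-60, 60]]

[x2, x1] = [[4, -4], [-4, -4]]
[[x2, x1], x5] = [[-12, -12], [-12, 12]]
[x4, [[x2, x1], x5]] = [[-36, 60], [12, 36]]
[x3, [x4, [[x2, x1], x5]]] = [[-60, -60], [-60, 60]]


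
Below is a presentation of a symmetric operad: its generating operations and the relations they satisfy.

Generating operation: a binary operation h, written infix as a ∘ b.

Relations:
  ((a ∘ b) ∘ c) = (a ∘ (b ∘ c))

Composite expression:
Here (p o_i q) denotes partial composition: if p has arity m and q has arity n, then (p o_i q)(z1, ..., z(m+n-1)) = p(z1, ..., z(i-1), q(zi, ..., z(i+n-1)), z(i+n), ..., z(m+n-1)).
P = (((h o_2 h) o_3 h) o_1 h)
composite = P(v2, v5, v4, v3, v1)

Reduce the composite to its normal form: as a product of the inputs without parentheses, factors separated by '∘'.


Key point: h is associative — brackets drop, the v-order remains.
(v2 ∘ v5) flattens to v2 ∘ v5
(v3 ∘ v1) flattens to v3 ∘ v1
(v4 ∘ (v3 ∘ v1)) flattens to v4 ∘ v3 ∘ v1
((v2 ∘ v5) ∘ (v4 ∘ (v3 ∘ v1))) flattens to v2 ∘ v5 ∘ v4 ∘ v3 ∘ v1

v2 ∘ v5 ∘ v4 ∘ v3 ∘ v1


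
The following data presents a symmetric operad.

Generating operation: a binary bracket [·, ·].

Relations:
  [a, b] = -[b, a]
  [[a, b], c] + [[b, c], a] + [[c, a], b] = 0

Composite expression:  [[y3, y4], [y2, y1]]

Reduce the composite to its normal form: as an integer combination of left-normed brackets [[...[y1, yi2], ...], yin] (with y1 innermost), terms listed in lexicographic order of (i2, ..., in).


Skip Jacobi rewriting: expand, keep y1-initial words, read off terms.
Composite bracket: [[y3, y4], [y2, y1]]
Expanding via [a, b] = ab - ba: 8 signed words (2^3 = 8).
The y1-initial words carry the normal form:
  word y1y2y3y4 has sign +1, contributing +[[[y1, y2], y3], y4]
  word y1y2y4y3 has sign -1, contributing -[[[y1, y2], y4], y3]

[[[y1, y2], y3], y4] - [[[y1, y2], y4], y3]


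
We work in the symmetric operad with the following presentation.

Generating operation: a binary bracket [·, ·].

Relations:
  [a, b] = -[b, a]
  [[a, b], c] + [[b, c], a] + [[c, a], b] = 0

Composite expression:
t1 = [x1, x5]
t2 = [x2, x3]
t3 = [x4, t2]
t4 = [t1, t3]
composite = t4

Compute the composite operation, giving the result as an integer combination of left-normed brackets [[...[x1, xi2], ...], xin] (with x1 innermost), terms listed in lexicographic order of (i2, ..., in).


-[[[[x1, x5], x2], x3], x4] + [[[[x1, x5], x3], x2], x4] + [[[[x1, x5], x4], x2], x3] - [[[[x1, x5], x4], x3], x2]


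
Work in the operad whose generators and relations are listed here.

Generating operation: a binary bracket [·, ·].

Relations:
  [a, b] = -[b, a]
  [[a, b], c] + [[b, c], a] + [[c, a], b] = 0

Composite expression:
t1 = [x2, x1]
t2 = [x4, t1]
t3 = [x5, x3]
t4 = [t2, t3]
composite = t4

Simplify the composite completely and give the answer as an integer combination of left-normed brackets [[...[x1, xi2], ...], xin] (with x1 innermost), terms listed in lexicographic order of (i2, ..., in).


-[[[[x1, x2], x4], x3], x5] + [[[[x1, x2], x4], x5], x3]

Left-normed coefficients sit on the x1-initial expansion words.
Composite bracket: [[x4, [x2, x1]], [x5, x3]]
Under [a, b] = ab - ba we get 16 signed associative words (2^4 = 16).
The x1-initial words carry the normal form:
  x1x2x4x3x5 (sign -1) contributes -[[[[x1, x2], x4], x3], x5]
  x1x2x4x5x3 (sign +1) contributes +[[[[x1, x2], x4], x5], x3]


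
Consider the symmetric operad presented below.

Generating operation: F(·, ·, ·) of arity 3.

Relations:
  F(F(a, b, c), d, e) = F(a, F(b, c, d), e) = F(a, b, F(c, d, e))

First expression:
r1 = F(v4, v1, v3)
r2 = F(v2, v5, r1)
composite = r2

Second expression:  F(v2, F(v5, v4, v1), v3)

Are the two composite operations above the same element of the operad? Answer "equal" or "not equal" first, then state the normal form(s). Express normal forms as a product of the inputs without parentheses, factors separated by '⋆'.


The first composite normalizes to v2 ⋆ v5 ⋆ v4 ⋆ v1 ⋆ v3
The second composite normalizes to v2 ⋆ v5 ⋆ v4 ⋆ v1 ⋆ v3
The forms coincide; equal.

equal — both sides give v2 ⋆ v5 ⋆ v4 ⋆ v1 ⋆ v3


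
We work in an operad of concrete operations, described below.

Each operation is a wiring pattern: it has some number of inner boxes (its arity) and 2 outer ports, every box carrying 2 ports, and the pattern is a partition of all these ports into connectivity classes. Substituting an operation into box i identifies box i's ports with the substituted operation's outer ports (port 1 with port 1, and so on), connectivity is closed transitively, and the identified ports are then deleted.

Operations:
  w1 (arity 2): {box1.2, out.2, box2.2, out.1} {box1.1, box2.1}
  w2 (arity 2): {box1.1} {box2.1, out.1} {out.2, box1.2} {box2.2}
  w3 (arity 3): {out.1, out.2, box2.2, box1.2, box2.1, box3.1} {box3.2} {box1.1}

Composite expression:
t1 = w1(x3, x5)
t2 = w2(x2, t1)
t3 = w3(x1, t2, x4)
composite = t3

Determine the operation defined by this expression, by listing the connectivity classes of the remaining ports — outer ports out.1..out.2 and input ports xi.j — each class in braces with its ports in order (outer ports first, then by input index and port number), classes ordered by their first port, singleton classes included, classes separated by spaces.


{out.1, out.2, x1.2, x2.2, x3.2, x4.1, x5.2} {x1.1} {x2.1} {x3.1, x5.1} {x4.2}

Connectivity passes through glued w3-boundaries; trace each wire chain.
the subtree at w1 composes to {out.1, out.2, x3.2, x5.2} {x3.1, x5.1} on (x3, x5); out.j = own outer ports
the subtree at w2 composes to {out.1, x3.2, x5.2} {out.2, x2.2} {x2.1} {x3.1, x5.1} on (x2, x3, x5); out.j = own outer ports
the subtree at w3 composes to {out.1, out.2, x1.2, x2.2, x3.2, x4.1, x5.2} {x1.1} {x2.1} {x3.1, x5.1} {x4.2} on (x1, x2, x3, x5, x4); out.j = own outer ports


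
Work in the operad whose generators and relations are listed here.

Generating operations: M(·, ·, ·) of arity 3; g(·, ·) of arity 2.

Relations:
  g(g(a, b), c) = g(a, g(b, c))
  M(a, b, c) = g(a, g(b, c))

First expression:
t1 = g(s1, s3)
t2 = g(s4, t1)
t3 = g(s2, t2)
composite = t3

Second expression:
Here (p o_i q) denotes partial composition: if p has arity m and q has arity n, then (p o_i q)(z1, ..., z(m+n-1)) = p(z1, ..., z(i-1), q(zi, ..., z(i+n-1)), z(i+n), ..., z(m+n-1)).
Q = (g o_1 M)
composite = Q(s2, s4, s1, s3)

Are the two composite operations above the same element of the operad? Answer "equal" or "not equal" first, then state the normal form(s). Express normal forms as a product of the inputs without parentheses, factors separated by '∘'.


The first expression reduces to s2 ∘ s4 ∘ s1 ∘ s3
The second expression reduces to s2 ∘ s4 ∘ s1 ∘ s3
Identical normal forms: equal.

equal — both sides give s2 ∘ s4 ∘ s1 ∘ s3


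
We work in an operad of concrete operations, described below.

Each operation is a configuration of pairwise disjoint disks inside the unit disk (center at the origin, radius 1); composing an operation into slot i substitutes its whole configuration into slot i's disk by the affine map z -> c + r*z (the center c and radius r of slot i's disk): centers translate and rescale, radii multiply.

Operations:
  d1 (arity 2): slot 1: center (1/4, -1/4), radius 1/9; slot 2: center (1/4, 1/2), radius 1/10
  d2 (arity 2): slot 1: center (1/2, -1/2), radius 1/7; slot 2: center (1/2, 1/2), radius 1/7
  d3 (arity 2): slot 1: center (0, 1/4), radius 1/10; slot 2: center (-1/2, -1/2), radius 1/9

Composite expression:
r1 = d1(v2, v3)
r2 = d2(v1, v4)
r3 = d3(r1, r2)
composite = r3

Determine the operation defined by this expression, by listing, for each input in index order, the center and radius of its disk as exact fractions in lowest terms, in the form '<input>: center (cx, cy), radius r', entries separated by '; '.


v1: center (-4/9, -5/9), radius 1/63; v2: center (1/40, 9/40), radius 1/90; v3: center (1/40, 3/10), radius 1/100; v4: center (-4/9, -4/9), radius 1/63

Each v-disk chains the slot maps above it in d3; radii multiply.
v2 passes through 2 substitutions, ending at center (1/40, 9/40), radius 1/90
v3 passes through 2 substitutions, ending at center (1/40, 3/10), radius 1/100
v1 passes through 2 substitutions, ending at center (-4/9, -5/9), radius 1/63
v4 passes through 2 substitutions, ending at center (-4/9, -4/9), radius 1/63


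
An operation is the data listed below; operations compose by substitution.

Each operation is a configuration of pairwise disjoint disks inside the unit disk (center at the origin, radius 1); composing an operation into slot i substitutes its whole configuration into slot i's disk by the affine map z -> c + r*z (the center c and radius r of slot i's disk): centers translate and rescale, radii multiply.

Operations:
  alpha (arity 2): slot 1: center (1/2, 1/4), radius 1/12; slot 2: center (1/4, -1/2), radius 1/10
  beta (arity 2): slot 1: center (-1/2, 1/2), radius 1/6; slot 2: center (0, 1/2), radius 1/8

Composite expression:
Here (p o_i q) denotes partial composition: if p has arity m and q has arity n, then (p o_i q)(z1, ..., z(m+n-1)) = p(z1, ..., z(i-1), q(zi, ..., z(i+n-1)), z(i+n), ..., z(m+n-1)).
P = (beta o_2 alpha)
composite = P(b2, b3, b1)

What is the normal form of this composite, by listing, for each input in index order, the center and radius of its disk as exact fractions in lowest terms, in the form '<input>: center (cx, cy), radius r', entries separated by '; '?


b1: center (1/32, 7/16), radius 1/80; b2: center (-1/2, 1/2), radius 1/6; b3: center (1/16, 17/32), radius 1/96

Below beta, radii multiply path by path; the b-disk centers shift.
input b2: composing its 1 substitution step yields center (-1/2, 1/2), radius 1/6
input b3: composing its 2 substitution steps yields center (1/16, 17/32), radius 1/96
input b1: composing its 2 substitution steps yields center (1/32, 7/16), radius 1/80


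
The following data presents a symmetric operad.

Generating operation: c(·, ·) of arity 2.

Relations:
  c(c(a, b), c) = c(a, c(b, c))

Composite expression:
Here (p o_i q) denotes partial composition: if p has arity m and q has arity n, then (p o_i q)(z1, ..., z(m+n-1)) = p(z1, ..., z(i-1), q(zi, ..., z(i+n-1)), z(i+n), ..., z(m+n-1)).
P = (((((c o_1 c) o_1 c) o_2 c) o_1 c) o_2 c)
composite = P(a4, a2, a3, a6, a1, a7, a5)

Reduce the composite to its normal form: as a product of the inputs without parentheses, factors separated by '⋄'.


Key point: c is associative — brackets drop, the a-order remains.
c(a2, a3) spells out as a2 ⋄ a3
c(a4, c(a2, a3)) spells out as a4 ⋄ a2 ⋄ a3
c(a6, a1) spells out as a6 ⋄ a1
c(c(a4, c(a2, a3)), c(a6, a1)) spells out as a4 ⋄ a2 ⋄ a3 ⋄ a6 ⋄ a1
c(c(c(a4, c(a2, a3)), c(a6, a1)), a7) spells out as a4 ⋄ a2 ⋄ a3 ⋄ a6 ⋄ a1 ⋄ a7
c(c(c(c(a4, c(a2, a3)), c(a6, a1)), a7), a5) spells out as a4 ⋄ a2 ⋄ a3 ⋄ a6 ⋄ a1 ⋄ a7 ⋄ a5

a4 ⋄ a2 ⋄ a3 ⋄ a6 ⋄ a1 ⋄ a7 ⋄ a5
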